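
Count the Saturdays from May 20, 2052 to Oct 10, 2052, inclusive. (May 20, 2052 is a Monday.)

20

May 20, 2052 is a Monday; the first Saturday on or after it is May 25, 2052 (5 days later).
From May 25, 2052 to Oct 10, 2052: 6 + 30 + 31 + 31 + 30 + 10 = 138 days (rest of May, Jun, Jul, Aug, Sep, Oct).
138 ÷ 7 = 19 full weeks with remainder 5, so 19 more Saturdays after the first → 20.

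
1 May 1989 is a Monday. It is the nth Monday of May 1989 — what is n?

1st

Day 1 falls in week ⌈1/7⌉ of the month.
Days 1–7 hold the 1st Monday, 8–14 the 2nd, 15–21 the 3rd, 22–28 the 4th, 29–31 the 5th.
1 is in the range for the 1st.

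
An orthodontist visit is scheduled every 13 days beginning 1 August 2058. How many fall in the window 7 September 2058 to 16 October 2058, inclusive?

3

Occurrences land 13·i days after 1 August 2058 for i = 0, 1, 2, …
7 September 2058 is 37 days after the start; 37 ÷ 13 = 2 remainder 11; since the remainder is 11, round up to i = 3. First occurrence in the window: #4 on 9 September 2058 (3×13 = 39 days in).
16 October 2058 is 76 days after the start; 76 ÷ 13 = 5 remainder 11. Last occurrence in the window: #6 on 5 October 2058.
Occurrences #4 through #6: 3 in total.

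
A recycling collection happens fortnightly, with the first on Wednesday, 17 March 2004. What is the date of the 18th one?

The 18th occurrence is 17 intervals after the first: 17 × 14 = 238 days after 17 March 2004.
March has 31 days — 14 days to the end of March leaves 224.
April has 30 days (194 left).
May has 31 days (163 left).
June has 30 days (133 left).
July has 31 days (102 left).
August has 31 days (71 left).
September has 30 days (41 left).
October has 31 days (10 left).
10 days into November → 10 November 2004.

10 November 2004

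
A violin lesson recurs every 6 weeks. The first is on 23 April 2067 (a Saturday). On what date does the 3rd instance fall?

The 3rd occurrence is 2 intervals after the first: 2 × 42 = 84 days after 23 April 2067.
April has 30 days — 7 days to the end of April leaves 77.
May has 31 days (46 left).
June has 30 days (16 left).
16 days into July → 16 July 2067.

16 July 2067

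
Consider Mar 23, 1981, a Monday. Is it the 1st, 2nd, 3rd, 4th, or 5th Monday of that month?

4th

Day 23 falls in week ⌈23/7⌉ of the month.
Days 1–7 hold the 1st Monday, 8–14 the 2nd, 15–21 the 3rd, 22–28 the 4th, 29–31 the 5th.
23 is in the range for the 4th.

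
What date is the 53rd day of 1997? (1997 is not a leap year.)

1997-02-22

January has 31 days (53 − 31 = 22 remain).
22 into February → February 22.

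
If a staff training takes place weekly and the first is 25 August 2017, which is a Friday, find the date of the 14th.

24 November 2017

The 14th occurrence is 13 intervals after the first: 13 × 7 = 91 days after 25 August 2017.
August has 31 days — 6 days to the end of August leaves 85.
September has 30 days (55 left).
October has 31 days (24 left).
24 days into November → 24 November 2017.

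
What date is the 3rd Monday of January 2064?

January 2064 begins on a Tuesday, so the first Monday is January 7 (6 days later).
The 3rd Monday is 2 weeks later: 7 + 14 = 21.

21 January 2064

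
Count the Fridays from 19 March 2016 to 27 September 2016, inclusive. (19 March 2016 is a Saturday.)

27

19 March 2016 is a Saturday; the first Friday on or after it is 25 March 2016 (6 days later).
From 25 March 2016 to 27 September 2016: 6 + 30 + 31 + 30 + 31 + 31 + 27 = 186 days (rest of March, April, May, June, July, August, September).
186 ÷ 7 = 26 full weeks with remainder 4, so 26 more Fridays after the first → 27.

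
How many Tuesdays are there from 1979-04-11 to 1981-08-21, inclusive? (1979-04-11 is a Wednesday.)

123

1979-04-11 is a Wednesday; the first Tuesday on or after it is 1979-04-17 (6 days later).
From 1979-04-17 to 1981-08-21: 258 + 366 + 233 = 857 days (rest of 1979, 1980, to 1981-08-21 in 1981).
857 ÷ 7 = 122 full weeks with remainder 3, so 122 more Tuesdays after the first → 123.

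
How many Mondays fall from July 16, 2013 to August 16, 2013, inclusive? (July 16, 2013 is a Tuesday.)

July 16, 2013 is a Tuesday; the first Monday on or after it is July 22, 2013 (6 days later).
From July 22, 2013 to August 16, 2013: 9 + 16 = 25 days (rest of July, August).
25 ÷ 7 = 3 full weeks with remainder 4, so 3 more Mondays after the first → 4.

4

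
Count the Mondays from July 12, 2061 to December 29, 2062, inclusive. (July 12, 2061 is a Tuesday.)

76

July 12, 2061 is a Tuesday; the first Monday on or after it is July 18, 2061 (6 days later).
From July 18, 2061 to December 29, 2062: 166 + 363 = 529 days (rest of 2061, to December 29, 2062 in 2062).
529 ÷ 7 = 75 full weeks with remainder 4, so 75 more Mondays after the first → 76.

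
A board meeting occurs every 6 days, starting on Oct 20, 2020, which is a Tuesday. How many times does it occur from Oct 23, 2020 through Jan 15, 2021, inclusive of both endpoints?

Occurrences land 6·i days after Oct 20, 2020 for i = 0, 1, 2, …
Oct 23, 2020 is 3 days after the start; 3 ÷ 6 = 0 remainder 3; since the remainder is 3, round up to i = 1. First occurrence in the window: #2 on Oct 26, 2020 (1×6 = 6 days in).
Jan 15, 2021 is 87 days after the start; 87 ÷ 6 = 14 remainder 3. Last occurrence in the window: #15 on Jan 12, 2021.
Occurrences #2 through #15: 14 in total.

14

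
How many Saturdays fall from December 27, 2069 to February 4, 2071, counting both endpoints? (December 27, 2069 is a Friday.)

58

December 27, 2069 is a Friday; the first Saturday on or after it is December 28, 2069 (1 day later).
From December 28, 2069 to February 4, 2071: 3 + 365 + 35 = 403 days (rest of 2069, 2070, to February 4, 2071 in 2071).
403 ÷ 7 = 57 full weeks with remainder 4, so 57 more Saturdays after the first → 58.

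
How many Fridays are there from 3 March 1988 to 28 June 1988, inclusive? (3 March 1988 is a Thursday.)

17

3 March 1988 is a Thursday; the first Friday on or after it is 4 March 1988 (1 day later).
From 4 March 1988 to 28 June 1988: 27 + 30 + 31 + 28 = 116 days (rest of March, April, May, June).
116 ÷ 7 = 16 full weeks with remainder 4, so 16 more Fridays after the first → 17.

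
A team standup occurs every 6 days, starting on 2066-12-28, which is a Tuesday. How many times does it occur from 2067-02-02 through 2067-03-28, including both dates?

Occurrences land 6·i days after 2066-12-28 for i = 0, 1, 2, …
2067-02-02 is 36 days after the start; 36 ÷ 6 = 6 remainder 0. First occurrence in the window: #7 on 2067-02-02 (6×6 = 36 days in).
2067-03-28 is 90 days after the start; 90 ÷ 6 = 15 remainder 0. Last occurrence in the window: #16 on 2067-03-28.
Occurrences #7 through #16: 10 in total.

10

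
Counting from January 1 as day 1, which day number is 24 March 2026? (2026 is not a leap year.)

Days in months before March: 31 + 28 = 59.
Plus 24 days into March → day 83.

83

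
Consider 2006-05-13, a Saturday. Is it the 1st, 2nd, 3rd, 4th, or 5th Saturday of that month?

Day 13 falls in week ⌈13/7⌉ of the month.
Days 1–7 hold the 1st Saturday, 8–14 the 2nd, 15–21 the 3rd, 22–28 the 4th, 29–31 the 5th.
13 is in the range for the 2nd.

2nd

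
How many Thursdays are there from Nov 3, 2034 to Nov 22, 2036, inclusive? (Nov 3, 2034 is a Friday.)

107

Nov 3, 2034 is a Friday; the first Thursday on or after it is Nov 9, 2034 (6 days later).
From Nov 9, 2034 to Nov 22, 2036: 52 + 365 + 327 = 744 days (rest of 2034, 2035, to Nov 22, 2036 in 2036).
744 ÷ 7 = 106 full weeks with remainder 2, so 106 more Thursdays after the first → 107.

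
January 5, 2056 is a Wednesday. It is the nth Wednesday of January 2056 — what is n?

Day 5 falls in week ⌈5/7⌉ of the month.
Days 1–7 hold the 1st Wednesday, 8–14 the 2nd, 15–21 the 3rd, 22–28 the 4th, 29–31 the 5th.
5 is in the range for the 1st.

1st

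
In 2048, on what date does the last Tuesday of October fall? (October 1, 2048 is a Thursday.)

October 2048 begins on a Thursday, so the first Tuesday is October 6 (5 days later).
October 2048 has 31 days. Adding weeks: 6, 13, 20, 27 — the last one ≤ 31 is the 27th.

2048-10-27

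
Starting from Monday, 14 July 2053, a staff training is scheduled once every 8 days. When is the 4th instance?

7 August 2053

The 4th occurrence is 3 intervals after the first: 3 × 8 = 24 days after 14 July 2053.
July has 31 days — 17 days to the end of July leaves 7.
7 days into August → 7 August 2053.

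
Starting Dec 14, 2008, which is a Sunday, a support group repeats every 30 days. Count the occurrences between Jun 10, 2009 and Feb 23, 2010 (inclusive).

Occurrences land 30·i days after Dec 14, 2008 for i = 0, 1, 2, …
Jun 10, 2009 is 178 days after the start; 178 ÷ 30 = 5 remainder 28; since the remainder is 28, round up to i = 6. First occurrence in the window: #7 on Jun 12, 2009 (6×30 = 180 days in).
Feb 23, 2010 is 436 days after the start; 436 ÷ 30 = 14 remainder 16. Last occurrence in the window: #15 on Feb 7, 2010.
Occurrences #7 through #15: 9 in total.

9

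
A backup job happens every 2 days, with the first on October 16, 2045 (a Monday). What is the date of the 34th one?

December 21, 2045

The 34th occurrence is 33 intervals after the first: 33 × 2 = 66 days after October 16, 2045.
October has 31 days — 15 days to the end of October leaves 51.
November has 30 days (21 left).
21 days into December → December 21, 2045.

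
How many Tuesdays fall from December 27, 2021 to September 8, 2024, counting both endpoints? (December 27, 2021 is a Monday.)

December 27, 2021 is a Monday; the first Tuesday on or after it is December 28, 2021 (1 day later).
From December 28, 2021 to September 8, 2024: 3 + 365 + 365 + 252 = 985 days (rest of 2021, 2022, 2023, to September 8, 2024 in 2024).
985 ÷ 7 = 140 full weeks with remainder 5, so 140 more Tuesdays after the first → 141.

141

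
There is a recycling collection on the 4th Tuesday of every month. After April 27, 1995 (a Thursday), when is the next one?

April 1995 starts on a Saturday; its first Tuesday is the 4th, so the 4th Tuesday is the 25th — April 25, 1995.
That is not after April 27, 1995, so look at May 1995.
May 1995 starts on a Monday; its first Tuesday is the 2nd, so the 4th Tuesday is the 23rd — May 23, 1995.

May 23, 1995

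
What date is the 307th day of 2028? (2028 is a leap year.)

Jan has 31 days (307 − 31 = 276 remain).
Feb has 29 days (276 − 29 = 247 remain).
Mar has 31 days (247 − 31 = 216 remain).
Apr has 30 days (216 − 30 = 186 remain).
May has 31 days (186 − 31 = 155 remain).
Jun has 30 days (155 − 30 = 125 remain).
Jul has 31 days (125 − 31 = 94 remain).
Aug has 31 days (94 − 31 = 63 remain).
Sep has 30 days (63 − 30 = 33 remain).
Oct has 31 days (33 − 31 = 2 remain).
2 into Nov → Nov 2.

Nov 2, 2028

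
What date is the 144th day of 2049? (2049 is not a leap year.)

January has 31 days (144 − 31 = 113 remain).
February has 28 days (113 − 28 = 85 remain).
March has 31 days (85 − 31 = 54 remain).
April has 30 days (54 − 30 = 24 remain).
24 into May → May 24.

2049-05-24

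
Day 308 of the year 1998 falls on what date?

Jan has 31 days (308 − 31 = 277 remain).
Feb has 28 days (277 − 28 = 249 remain).
Mar has 31 days (249 − 31 = 218 remain).
Apr has 30 days (218 − 30 = 188 remain).
May has 31 days (188 − 31 = 157 remain).
Jun has 30 days (157 − 30 = 127 remain).
Jul has 31 days (127 − 31 = 96 remain).
Aug has 31 days (96 − 31 = 65 remain).
Sep has 30 days (65 − 30 = 35 remain).
Oct has 31 days (35 − 31 = 4 remain).
4 into Nov → Nov 4.

Nov 4, 1998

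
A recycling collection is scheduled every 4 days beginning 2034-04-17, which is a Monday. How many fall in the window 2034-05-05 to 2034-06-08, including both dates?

9

Occurrences land 4·i days after 2034-04-17 for i = 0, 1, 2, …
2034-05-05 is 18 days after the start; 18 ÷ 4 = 4 remainder 2; since the remainder is 2, round up to i = 5. First occurrence in the window: #6 on 2034-05-07 (5×4 = 20 days in).
2034-06-08 is 52 days after the start; 52 ÷ 4 = 13 remainder 0. Last occurrence in the window: #14 on 2034-06-08.
Occurrences #6 through #14: 9 in total.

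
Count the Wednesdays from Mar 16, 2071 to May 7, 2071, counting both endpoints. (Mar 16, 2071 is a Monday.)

Mar 16, 2071 is a Monday; the first Wednesday on or after it is Mar 18, 2071 (2 days later).
From Mar 18, 2071 to May 7, 2071: 13 + 30 + 7 = 50 days (rest of Mar, Apr, May).
50 ÷ 7 = 7 full weeks with remainder 1, so 7 more Wednesdays after the first → 8.

8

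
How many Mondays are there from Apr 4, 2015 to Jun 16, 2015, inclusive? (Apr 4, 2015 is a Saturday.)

Apr 4, 2015 is a Saturday; the first Monday on or after it is Apr 6, 2015 (2 days later).
From Apr 6, 2015 to Jun 16, 2015: 24 + 31 + 16 = 71 days (rest of Apr, May, Jun).
71 ÷ 7 = 10 full weeks with remainder 1, so 10 more Mondays after the first → 11.

11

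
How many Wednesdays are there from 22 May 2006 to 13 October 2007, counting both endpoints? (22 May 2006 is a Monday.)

22 May 2006 is a Monday; the first Wednesday on or after it is 24 May 2006 (2 days later).
From 24 May 2006 to 13 October 2007: 221 + 286 = 507 days (rest of 2006, to 13 October 2007 in 2007).
507 ÷ 7 = 72 full weeks with remainder 3, so 72 more Wednesdays after the first → 73.

73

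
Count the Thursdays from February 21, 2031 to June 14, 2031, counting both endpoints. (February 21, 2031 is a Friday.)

February 21, 2031 is a Friday; the first Thursday on or after it is February 27, 2031 (6 days later).
From February 27, 2031 to June 14, 2031: 1 + 31 + 30 + 31 + 14 = 107 days (rest of February, March, April, May, June).
107 ÷ 7 = 15 full weeks with remainder 2, so 15 more Thursdays after the first → 16.

16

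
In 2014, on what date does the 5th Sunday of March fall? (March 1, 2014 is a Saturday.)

30 March 2014

March 2014 begins on a Saturday, so the first Sunday is March 2 (1 day later).
The 5th Sunday is 4 weeks later: 2 + 28 = 30.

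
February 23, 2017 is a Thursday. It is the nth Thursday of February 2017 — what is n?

Day 23 falls in week ⌈23/7⌉ of the month.
Days 1–7 hold the 1st Thursday, 8–14 the 2nd, 15–21 the 3rd, 22–28 the 4th, 29–31 the 5th.
23 is in the range for the 4th.

4th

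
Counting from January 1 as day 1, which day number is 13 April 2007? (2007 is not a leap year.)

Days in months before April: 31 + 28 + 31 = 90.
Plus 13 days into April → day 103.

103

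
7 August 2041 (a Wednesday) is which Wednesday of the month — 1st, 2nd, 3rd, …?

1st

Day 7 falls in week ⌈7/7⌉ of the month.
Days 1–7 hold the 1st Wednesday, 8–14 the 2nd, 15–21 the 3rd, 22–28 the 4th, 29–31 the 5th.
7 is in the range for the 1st.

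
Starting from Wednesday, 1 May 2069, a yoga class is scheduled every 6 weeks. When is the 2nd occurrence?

The 2nd occurrence is 1 interval after the first: 1 × 42 = 42 days after 1 May 2069.
May has 31 days — 30 days to the end of May leaves 12.
12 days into June → 12 June 2069.

12 June 2069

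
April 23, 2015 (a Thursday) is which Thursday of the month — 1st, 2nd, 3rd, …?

4th

Day 23 falls in week ⌈23/7⌉ of the month.
Days 1–7 hold the 1st Thursday, 8–14 the 2nd, 15–21 the 3rd, 22–28 the 4th, 29–31 the 5th.
23 is in the range for the 4th.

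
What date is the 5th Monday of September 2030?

2030-09-30

September 2030 begins on a Sunday, so the first Monday is September 2 (1 day later).
The 5th Monday is 4 weeks later: 2 + 28 = 30.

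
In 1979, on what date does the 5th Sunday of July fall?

July 1979 begins on a Sunday, so the first Sunday is July 1.
The 5th Sunday is 4 weeks later: 1 + 28 = 29.

July 29, 1979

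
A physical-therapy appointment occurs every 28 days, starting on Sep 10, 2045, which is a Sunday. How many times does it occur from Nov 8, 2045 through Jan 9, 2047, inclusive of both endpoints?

15

Occurrences land 28·i days after Sep 10, 2045 for i = 0, 1, 2, …
Nov 8, 2045 is 59 days after the start; 59 ÷ 28 = 2 remainder 3; since the remainder is 3, round up to i = 3. First occurrence in the window: #4 on Dec 3, 2045 (3×28 = 84 days in).
Jan 9, 2047 is 486 days after the start; 486 ÷ 28 = 17 remainder 10. Last occurrence in the window: #18 on Dec 30, 2046.
Occurrences #4 through #18: 15 in total.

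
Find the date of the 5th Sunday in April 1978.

April 1978 begins on a Saturday, so the first Sunday is April 2 (1 day later).
The 5th Sunday is 4 weeks later: 2 + 28 = 30.

April 30, 1978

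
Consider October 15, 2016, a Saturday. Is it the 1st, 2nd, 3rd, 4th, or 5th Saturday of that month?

3rd

Day 15 falls in week ⌈15/7⌉ of the month.
Days 1–7 hold the 1st Saturday, 8–14 the 2nd, 15–21 the 3rd, 22–28 the 4th, 29–31 the 5th.
15 is in the range for the 3rd.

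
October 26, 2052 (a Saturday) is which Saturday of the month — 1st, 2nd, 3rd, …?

Day 26 falls in week ⌈26/7⌉ of the month.
Days 1–7 hold the 1st Saturday, 8–14 the 2nd, 15–21 the 3rd, 22–28 the 4th, 29–31 the 5th.
26 is in the range for the 4th.

4th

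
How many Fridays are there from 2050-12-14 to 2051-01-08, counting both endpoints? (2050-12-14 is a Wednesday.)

2050-12-14 is a Wednesday; the first Friday on or after it is 2050-12-16 (2 days later).
From 2050-12-16 to 2051-01-08: 15 + 8 = 23 days (rest of December, January).
23 ÷ 7 = 3 full weeks with remainder 2, so 3 more Fridays after the first → 4.

4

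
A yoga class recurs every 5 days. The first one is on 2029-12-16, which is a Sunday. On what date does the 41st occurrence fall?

2030-07-04

The 41st occurrence is 40 intervals after the first: 40 × 5 = 200 days after 2029-12-16.
December has 31 days — 15 days to the end of December leaves 185.
January has 31 days (154 left).
February has 28 days (126 left).
March has 31 days (95 left).
April has 30 days (65 left).
May has 31 days (34 left).
June has 30 days (4 left).
4 days into July → 2030-07-04.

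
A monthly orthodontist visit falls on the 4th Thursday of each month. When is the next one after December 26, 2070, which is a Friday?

December 2070 starts on a Monday; its first Thursday is the 4th, so the 4th Thursday is the 25th — December 25, 2070.
That is not after December 26, 2070, so look at January 2071.
January 2071 starts on a Thursday; its first Thursday is the 1st, so the 4th Thursday is the 22nd — January 22, 2071.

January 22, 2071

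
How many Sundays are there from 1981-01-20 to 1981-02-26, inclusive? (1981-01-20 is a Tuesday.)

5

1981-01-20 is a Tuesday; the first Sunday on or after it is 1981-01-25 (5 days later).
From 1981-01-25 to 1981-02-26: 6 + 26 = 32 days (rest of January, February).
32 ÷ 7 = 4 full weeks with remainder 4, so 4 more Sundays after the first → 5.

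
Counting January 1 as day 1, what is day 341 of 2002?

December 7, 2002

January has 31 days (341 − 31 = 310 remain).
February has 28 days (310 − 28 = 282 remain).
March has 31 days (282 − 31 = 251 remain).
April has 30 days (251 − 30 = 221 remain).
May has 31 days (221 − 31 = 190 remain).
June has 30 days (190 − 30 = 160 remain).
July has 31 days (160 − 31 = 129 remain).
August has 31 days (129 − 31 = 98 remain).
September has 30 days (98 − 30 = 68 remain).
October has 31 days (68 − 31 = 37 remain).
November has 30 days (37 − 30 = 7 remain).
7 into December → December 7.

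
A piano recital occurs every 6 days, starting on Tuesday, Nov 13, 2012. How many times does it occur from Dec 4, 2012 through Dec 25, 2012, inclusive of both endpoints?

4

Occurrences land 6·i days after Nov 13, 2012 for i = 0, 1, 2, …
Dec 4, 2012 is 21 days after the start; 21 ÷ 6 = 3 remainder 3; since the remainder is 3, round up to i = 4. First occurrence in the window: #5 on Dec 7, 2012 (4×6 = 24 days in).
Dec 25, 2012 is 42 days after the start; 42 ÷ 6 = 7 remainder 0. Last occurrence in the window: #8 on Dec 25, 2012.
Occurrences #5 through #8: 4 in total.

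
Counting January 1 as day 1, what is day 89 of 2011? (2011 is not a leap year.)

January has 31 days (89 − 31 = 58 remain).
February has 28 days (58 − 28 = 30 remain).
30 into March → March 30.

30 March 2011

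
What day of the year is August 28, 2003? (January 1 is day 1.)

Days in months before August: 31 + 28 + 31 + 30 + 31 + 30 + 31 = 212.
Plus 28 days into August → day 240.

240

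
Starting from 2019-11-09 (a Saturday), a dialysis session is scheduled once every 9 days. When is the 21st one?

2020-05-07

The 21st occurrence is 20 intervals after the first: 20 × 9 = 180 days after 2019-11-09.
November has 30 days — 21 days to the end of November leaves 159.
December has 31 days (128 left).
January has 31 days (97 left).
February has 29 days (68 left).
March has 31 days (37 left).
April has 30 days (7 left).
7 days into May → 2020-05-07.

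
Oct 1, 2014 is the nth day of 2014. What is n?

274

Days in months before Oct: 31 + 28 + 31 + 30 + 31 + 30 + 31 + 31 + 30 = 273.
Plus 1 day into Oct → day 274.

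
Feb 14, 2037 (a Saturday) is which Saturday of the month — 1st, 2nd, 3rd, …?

Day 14 falls in week ⌈14/7⌉ of the month.
Days 1–7 hold the 1st Saturday, 8–14 the 2nd, 15–21 the 3rd, 22–28 the 4th, 29–31 the 5th.
14 is in the range for the 2nd.

2nd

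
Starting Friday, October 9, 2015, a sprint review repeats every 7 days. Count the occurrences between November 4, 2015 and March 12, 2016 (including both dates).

Occurrences land 7·i days after October 9, 2015 for i = 0, 1, 2, …
November 4, 2015 is 26 days after the start; 26 ÷ 7 = 3 remainder 5; since the remainder is 5, round up to i = 4. First occurrence in the window: #5 on November 6, 2015 (4×7 = 28 days in).
March 12, 2016 is 155 days after the start; 155 ÷ 7 = 22 remainder 1. Last occurrence in the window: #23 on March 11, 2016.
Occurrences #5 through #23: 19 in total.

19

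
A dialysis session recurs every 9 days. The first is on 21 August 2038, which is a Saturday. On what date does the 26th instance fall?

The 26th occurrence is 25 intervals after the first: 25 × 9 = 225 days after 21 August 2038.
August has 31 days — 10 days to the end of August leaves 215.
September has 30 days (185 left).
October has 31 days (154 left).
November has 30 days (124 left).
December has 31 days (93 left).
January has 31 days (62 left).
February has 28 days (34 left).
March has 31 days (3 left).
3 days into April → 3 April 2039.

3 April 2039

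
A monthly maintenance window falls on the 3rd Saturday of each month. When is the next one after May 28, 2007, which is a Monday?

May 2007 starts on a Tuesday; its first Saturday is the 5th, so the 3rd Saturday is the 19th — May 19, 2007.
That is not after May 28, 2007, so look at Jun 2007.
Jun 2007 starts on a Friday; its first Saturday is the 2nd, so the 3rd Saturday is the 16th — Jun 16, 2007.

Jun 16, 2007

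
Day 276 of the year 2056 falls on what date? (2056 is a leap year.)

October 2, 2056

January has 31 days (276 − 31 = 245 remain).
February has 29 days (245 − 29 = 216 remain).
March has 31 days (216 − 31 = 185 remain).
April has 30 days (185 − 30 = 155 remain).
May has 31 days (155 − 31 = 124 remain).
June has 30 days (124 − 30 = 94 remain).
July has 31 days (94 − 31 = 63 remain).
August has 31 days (63 − 31 = 32 remain).
September has 30 days (32 − 30 = 2 remain).
2 into October → October 2.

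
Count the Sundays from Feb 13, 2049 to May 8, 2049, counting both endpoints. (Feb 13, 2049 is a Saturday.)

12

Feb 13, 2049 is a Saturday; the first Sunday on or after it is Feb 14, 2049 (1 day later).
From Feb 14, 2049 to May 8, 2049: 14 + 31 + 30 + 8 = 83 days (rest of Feb, Mar, Apr, May).
83 ÷ 7 = 11 full weeks with remainder 6, so 11 more Sundays after the first → 12.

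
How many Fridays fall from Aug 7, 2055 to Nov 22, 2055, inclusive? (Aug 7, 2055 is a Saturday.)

15

Aug 7, 2055 is a Saturday; the first Friday on or after it is Aug 13, 2055 (6 days later).
From Aug 13, 2055 to Nov 22, 2055: 18 + 30 + 31 + 22 = 101 days (rest of Aug, Sep, Oct, Nov).
101 ÷ 7 = 14 full weeks with remainder 3, so 14 more Fridays after the first → 15.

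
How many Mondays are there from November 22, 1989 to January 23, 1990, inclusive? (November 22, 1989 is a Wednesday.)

9

November 22, 1989 is a Wednesday; the first Monday on or after it is November 27, 1989 (5 days later).
From November 27, 1989 to January 23, 1990: 3 + 31 + 23 = 57 days (rest of November, December, January).
57 ÷ 7 = 8 full weeks with remainder 1, so 8 more Mondays after the first → 9.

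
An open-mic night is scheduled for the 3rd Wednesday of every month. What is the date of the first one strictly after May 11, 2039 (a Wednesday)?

May 18, 2039

May 2039 starts on a Sunday; its first Wednesday is the 4th, so the 3rd Wednesday is the 18th — May 18, 2039.
May 18, 2039 is after May 11, 2039, so that is the next one.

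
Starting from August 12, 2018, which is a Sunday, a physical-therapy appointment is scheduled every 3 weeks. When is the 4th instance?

The 4th occurrence is 3 intervals after the first: 3 × 21 = 63 days after August 12, 2018.
August has 31 days — 19 days to the end of August leaves 44.
September has 30 days (14 left).
14 days into October → October 14, 2018.

October 14, 2018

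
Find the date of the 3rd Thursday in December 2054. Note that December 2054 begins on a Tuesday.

December 17, 2054

December 2054 begins on a Tuesday, so the first Thursday is December 3 (2 days later).
The 3rd Thursday is 2 weeks later: 3 + 14 = 17.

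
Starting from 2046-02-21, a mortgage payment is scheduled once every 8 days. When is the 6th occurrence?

The 6th occurrence is 5 intervals after the first: 5 × 8 = 40 days after 2046-02-21.
February has 28 days — 7 days to the end of February leaves 33.
March has 31 days (2 left).
2 days into April → 2046-04-02.

2046-04-02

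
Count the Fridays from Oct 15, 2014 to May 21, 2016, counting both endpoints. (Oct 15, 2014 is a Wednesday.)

84

Oct 15, 2014 is a Wednesday; the first Friday on or after it is Oct 17, 2014 (2 days later).
From Oct 17, 2014 to May 21, 2016: 75 + 365 + 142 = 582 days (rest of 2014, 2015, to May 21, 2016 in 2016).
582 ÷ 7 = 83 full weeks with remainder 1, so 83 more Fridays after the first → 84.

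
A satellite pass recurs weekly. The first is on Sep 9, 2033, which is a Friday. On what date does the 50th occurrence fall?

The 50th occurrence is 49 intervals after the first: 49 × 7 = 343 days after Sep 9, 2033.
Sep has 30 days — 21 days to the end of Sep leaves 322.
Oct has 31 days (291 left).
Nov has 30 days (261 left).
Dec has 31 days (230 left).
Jan has 31 days (199 left).
Feb has 28 days (171 left).
Mar has 31 days (140 left).
Apr has 30 days (110 left).
May has 31 days (79 left).
Jun has 30 days (49 left).
Jul has 31 days (18 left).
18 days into Aug → Aug 18, 2034.

Aug 18, 2034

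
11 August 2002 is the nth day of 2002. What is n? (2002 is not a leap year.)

Days in months before August: 31 + 28 + 31 + 30 + 31 + 30 + 31 = 212.
Plus 11 days into August → day 223.

223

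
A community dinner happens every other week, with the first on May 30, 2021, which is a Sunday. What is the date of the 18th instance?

January 23, 2022

The 18th occurrence is 17 intervals after the first: 17 × 14 = 238 days after May 30, 2021.
May has 31 days — 1 day to the end of May leaves 237.
June has 30 days (207 left).
July has 31 days (176 left).
August has 31 days (145 left).
September has 30 days (115 left).
October has 31 days (84 left).
November has 30 days (54 left).
December has 31 days (23 left).
23 days into January → January 23, 2022.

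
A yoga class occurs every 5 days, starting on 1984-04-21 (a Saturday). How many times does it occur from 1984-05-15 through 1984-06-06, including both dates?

5

Occurrences land 5·i days after 1984-04-21 for i = 0, 1, 2, …
1984-05-15 is 24 days after the start; 24 ÷ 5 = 4 remainder 4; since the remainder is 4, round up to i = 5. First occurrence in the window: #6 on 1984-05-16 (5×5 = 25 days in).
1984-06-06 is 46 days after the start; 46 ÷ 5 = 9 remainder 1. Last occurrence in the window: #10 on 1984-06-05.
Occurrences #6 through #10: 5 in total.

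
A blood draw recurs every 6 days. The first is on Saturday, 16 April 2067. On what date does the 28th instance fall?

25 September 2067

The 28th occurrence is 27 intervals after the first: 27 × 6 = 162 days after 16 April 2067.
April has 30 days — 14 days to the end of April leaves 148.
May has 31 days (117 left).
June has 30 days (87 left).
July has 31 days (56 left).
August has 31 days (25 left).
25 days into September → 25 September 2067.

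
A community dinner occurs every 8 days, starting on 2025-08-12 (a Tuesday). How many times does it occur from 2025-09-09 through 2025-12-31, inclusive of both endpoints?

14

Occurrences land 8·i days after 2025-08-12 for i = 0, 1, 2, …
2025-09-09 is 28 days after the start; 28 ÷ 8 = 3 remainder 4; since the remainder is 4, round up to i = 4. First occurrence in the window: #5 on 2025-09-13 (4×8 = 32 days in).
2025-12-31 is 141 days after the start; 141 ÷ 8 = 17 remainder 5. Last occurrence in the window: #18 on 2025-12-26.
Occurrences #5 through #18: 14 in total.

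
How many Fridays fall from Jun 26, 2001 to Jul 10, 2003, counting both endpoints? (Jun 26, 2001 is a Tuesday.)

106

Jun 26, 2001 is a Tuesday; the first Friday on or after it is Jun 29, 2001 (3 days later).
From Jun 29, 2001 to Jul 10, 2003: 185 + 365 + 191 = 741 days (rest of 2001, 2002, to Jul 10, 2003 in 2003).
741 ÷ 7 = 105 full weeks with remainder 6, so 105 more Fridays after the first → 106.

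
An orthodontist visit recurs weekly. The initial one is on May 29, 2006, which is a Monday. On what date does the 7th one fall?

July 10, 2006

The 7th occurrence is 6 intervals after the first: 6 × 7 = 42 days after May 29, 2006.
May has 31 days — 2 days to the end of May leaves 40.
June has 30 days (10 left).
10 days into July → July 10, 2006.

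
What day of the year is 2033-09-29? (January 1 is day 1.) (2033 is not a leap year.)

272

Days in months before September: 31 + 28 + 31 + 30 + 31 + 30 + 31 + 31 = 243.
Plus 29 days into September → day 272.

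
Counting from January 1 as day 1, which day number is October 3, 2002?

Days in months before October: 31 + 28 + 31 + 30 + 31 + 30 + 31 + 31 + 30 = 273.
Plus 3 days into October → day 276.

276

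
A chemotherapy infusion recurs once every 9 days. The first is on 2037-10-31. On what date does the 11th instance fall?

2038-01-29

The 11th occurrence is 10 intervals after the first: 10 × 9 = 90 days after 2037-10-31.
October has 31 days — 0 days to the end of October leaves 90.
November has 30 days (60 left).
December has 31 days (29 left).
29 days into January → 2038-01-29.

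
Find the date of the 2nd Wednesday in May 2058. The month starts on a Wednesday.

May 2058 begins on a Wednesday, so the first Wednesday is May 1.
The 2nd Wednesday is 1 weeks later: 1 + 7 = 8.

8 May 2058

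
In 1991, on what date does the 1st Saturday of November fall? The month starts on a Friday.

1991-11-02

November 1991 begins on a Friday, so the first Saturday is November 2 (1 day later).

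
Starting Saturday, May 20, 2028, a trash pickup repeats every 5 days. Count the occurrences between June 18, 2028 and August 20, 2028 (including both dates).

13

Occurrences land 5·i days after May 20, 2028 for i = 0, 1, 2, …
June 18, 2028 is 29 days after the start; 29 ÷ 5 = 5 remainder 4; since the remainder is 4, round up to i = 6. First occurrence in the window: #7 on June 19, 2028 (6×5 = 30 days in).
August 20, 2028 is 92 days after the start; 92 ÷ 5 = 18 remainder 2. Last occurrence in the window: #19 on August 18, 2028.
Occurrences #7 through #19: 13 in total.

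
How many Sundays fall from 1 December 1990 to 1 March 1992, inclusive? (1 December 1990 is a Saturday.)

66

1 December 1990 is a Saturday; the first Sunday on or after it is 2 December 1990 (1 day later).
From 2 December 1990 to 1 March 1992: 29 + 365 + 61 = 455 days (rest of 1990, 1991, to 1 March 1992 in 1992).
455 ÷ 7 = 65 full weeks with remainder 0, so 65 more Sundays after the first → 66.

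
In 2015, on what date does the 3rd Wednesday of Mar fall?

Mar 2015 begins on a Sunday, so the first Wednesday is Mar 4 (3 days later).
The 3rd Wednesday is 2 weeks later: 4 + 14 = 18.

Mar 18, 2015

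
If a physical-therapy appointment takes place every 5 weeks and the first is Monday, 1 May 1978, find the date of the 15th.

The 15th occurrence is 14 intervals after the first: 14 × 35 = 490 days after 1 May 1978.
May has 31 days — 30 days to the end of May leaves 460.
From end of May to end of 1978 is 214 days (246 left).
January has 31 days (215 left).
February has 28 days (187 left).
March has 31 days (156 left).
April has 30 days (126 left).
May has 31 days (95 left).
June has 30 days (65 left).
July has 31 days (34 left).
August has 31 days (3 left).
3 days into September → 3 September 1979.

3 September 1979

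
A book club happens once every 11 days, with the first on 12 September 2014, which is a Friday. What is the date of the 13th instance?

22 January 2015

The 13th occurrence is 12 intervals after the first: 12 × 11 = 132 days after 12 September 2014.
September has 30 days — 18 days to the end of September leaves 114.
October has 31 days (83 left).
November has 30 days (53 left).
December has 31 days (22 left).
22 days into January → 22 January 2015.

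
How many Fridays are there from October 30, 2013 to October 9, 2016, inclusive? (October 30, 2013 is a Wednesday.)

154

October 30, 2013 is a Wednesday; the first Friday on or after it is November 1, 2013 (2 days later).
From November 1, 2013 to October 9, 2016: 60 + 365 + 365 + 283 = 1073 days (rest of 2013, 2014, 2015, to October 9, 2016 in 2016).
1073 ÷ 7 = 153 full weeks with remainder 2, so 153 more Fridays after the first → 154.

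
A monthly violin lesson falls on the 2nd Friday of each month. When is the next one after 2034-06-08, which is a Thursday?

June 2034 starts on a Thursday; its first Friday is the 2nd, so the 2nd Friday is the 9th — 2034-06-09.
2034-06-09 is after 2034-06-08, so that is the next one.

2034-06-09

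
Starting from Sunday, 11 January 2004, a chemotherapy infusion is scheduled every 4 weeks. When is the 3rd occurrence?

7 March 2004

The 3rd occurrence is 2 intervals after the first: 2 × 28 = 56 days after 11 January 2004.
January has 31 days — 20 days to the end of January leaves 36.
February has 29 days (7 left).
7 days into March → 7 March 2004.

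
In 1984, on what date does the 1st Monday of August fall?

The first Monday of August 1984 is August 6.

1984-08-06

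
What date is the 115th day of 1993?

April 25, 1993

January has 31 days (115 − 31 = 84 remain).
February has 28 days (84 − 28 = 56 remain).
March has 31 days (56 − 31 = 25 remain).
25 into April → April 25.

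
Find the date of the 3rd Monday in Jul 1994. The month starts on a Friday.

Jul 1994 begins on a Friday, so the first Monday is Jul 4 (3 days later).
The 3rd Monday is 2 weeks later: 4 + 14 = 18.

Jul 18, 1994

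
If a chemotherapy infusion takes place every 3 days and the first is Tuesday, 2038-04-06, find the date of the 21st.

The 21st occurrence is 20 intervals after the first: 20 × 3 = 60 days after 2038-04-06.
April has 30 days — 24 days to the end of April leaves 36.
May has 31 days (5 left).
5 days into June → 2038-06-05.

2038-06-05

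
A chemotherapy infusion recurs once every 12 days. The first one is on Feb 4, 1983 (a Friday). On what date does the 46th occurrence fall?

The 46th occurrence is 45 intervals after the first: 45 × 12 = 540 days after Feb 4, 1983.
Feb has 28 days — 24 days to the end of Feb leaves 516.
From end of Feb to end of 1983 is 306 days (210 left).
Jan has 31 days (179 left).
Feb has 29 days (150 left).
Mar has 31 days (119 left).
Apr has 30 days (89 left).
May has 31 days (58 left).
Jun has 30 days (28 left).
28 days into Jul → Jul 28, 1984.

Jul 28, 1984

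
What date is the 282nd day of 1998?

October 9, 1998

January has 31 days (282 − 31 = 251 remain).
February has 28 days (251 − 28 = 223 remain).
March has 31 days (223 − 31 = 192 remain).
April has 30 days (192 − 30 = 162 remain).
May has 31 days (162 − 31 = 131 remain).
June has 30 days (131 − 30 = 101 remain).
July has 31 days (101 − 31 = 70 remain).
August has 31 days (70 − 31 = 39 remain).
September has 30 days (39 − 30 = 9 remain).
9 into October → October 9.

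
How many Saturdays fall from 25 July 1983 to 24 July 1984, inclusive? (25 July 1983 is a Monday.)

25 July 1983 is a Monday; the first Saturday on or after it is 30 July 1983 (5 days later).
From 30 July 1983 to 24 July 1984: 154 + 206 = 360 days (rest of 1983, to 24 July 1984 in 1984).
360 ÷ 7 = 51 full weeks with remainder 3, so 51 more Saturdays after the first → 52.

52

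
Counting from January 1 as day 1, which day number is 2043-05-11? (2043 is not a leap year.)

Days in months before May: 31 + 28 + 31 + 30 = 120.
Plus 11 days into May → day 131.

131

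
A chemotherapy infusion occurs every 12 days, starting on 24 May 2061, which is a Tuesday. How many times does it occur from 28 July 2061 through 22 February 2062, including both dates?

Occurrences land 12·i days after 24 May 2061 for i = 0, 1, 2, …
28 July 2061 is 65 days after the start; 65 ÷ 12 = 5 remainder 5; since the remainder is 5, round up to i = 6. First occurrence in the window: #7 on 4 August 2061 (6×12 = 72 days in).
22 February 2062 is 274 days after the start; 274 ÷ 12 = 22 remainder 10. Last occurrence in the window: #23 on 12 February 2062.
Occurrences #7 through #23: 17 in total.

17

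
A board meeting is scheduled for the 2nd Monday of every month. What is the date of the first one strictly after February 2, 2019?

February 11, 2019

February 2019 starts on a Friday; its first Monday is the 4th, so the 2nd Monday is the 11th — February 11, 2019.
February 11, 2019 is after February 2, 2019, so that is the next one.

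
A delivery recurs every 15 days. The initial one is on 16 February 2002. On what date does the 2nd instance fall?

The 2nd occurrence is 1 interval after the first: 1 × 15 = 15 days after 16 February 2002.
February has 28 days — 12 days to the end of February leaves 3.
3 days into March → 3 March 2002.

3 March 2002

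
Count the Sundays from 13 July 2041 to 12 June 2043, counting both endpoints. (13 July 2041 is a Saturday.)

100

13 July 2041 is a Saturday; the first Sunday on or after it is 14 July 2041 (1 day later).
From 14 July 2041 to 12 June 2043: 170 + 365 + 163 = 698 days (rest of 2041, 2042, to 12 June 2043 in 2043).
698 ÷ 7 = 99 full weeks with remainder 5, so 99 more Sundays after the first → 100.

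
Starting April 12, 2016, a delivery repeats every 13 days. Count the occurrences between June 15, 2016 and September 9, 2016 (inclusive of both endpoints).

7

Occurrences land 13·i days after April 12, 2016 for i = 0, 1, 2, …
June 15, 2016 is 64 days after the start; 64 ÷ 13 = 4 remainder 12; since the remainder is 12, round up to i = 5. First occurrence in the window: #6 on June 16, 2016 (5×13 = 65 days in).
September 9, 2016 is 150 days after the start; 150 ÷ 13 = 11 remainder 7. Last occurrence in the window: #12 on September 2, 2016.
Occurrences #6 through #12: 7 in total.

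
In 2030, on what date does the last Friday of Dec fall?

Dec 27, 2030

Dec 2030 begins on a Sunday, so the first Friday is Dec 6 (5 days later).
Dec 2030 has 31 days. Adding weeks: 6, 13, 20, 27 — the last one ≤ 31 is the 27th.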